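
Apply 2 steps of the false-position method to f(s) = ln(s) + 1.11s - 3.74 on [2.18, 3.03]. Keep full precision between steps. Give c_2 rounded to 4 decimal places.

2.5325

f(2.180000) = -0.540875, f(3.030000) = 0.731863
step 1: c = 2.541224, f(c) = 0.013405 > 0 → new bracket [2.180000, 2.541224]
step 2: c = 2.532488, f(c) = 0.000264 > 0 → new bracket [2.180000, 2.532488]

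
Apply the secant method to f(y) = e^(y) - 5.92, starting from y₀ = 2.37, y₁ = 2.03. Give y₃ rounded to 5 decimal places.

1.78608

f(y_0) = 4.777392, f(y_1) = 1.694086
y_2 = 2.030000 - (1.694086)·(2.030000 - 2.370000)/(1.694086 - (4.777392)) = 1.843191; f(y_2) = 0.396662
y_3 = 1.843191 - (0.396662)·(1.843191 - 2.030000)/(0.396662 - (1.694086)) = 1.786078; f(y_3) = 0.046006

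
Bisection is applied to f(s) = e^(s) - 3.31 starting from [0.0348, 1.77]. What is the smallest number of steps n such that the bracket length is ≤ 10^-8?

28

Initial width b − a = 1.77 − 0.0348 = 1.735200.
After n steps the width is (b−a)/2^n; need (b−a)/2^n ≤ 10^-8.
So n ≥ log₂(1.735200/10^-8) = log₂(173520000.0000) ≈ 27.3705.
Hence n = 28.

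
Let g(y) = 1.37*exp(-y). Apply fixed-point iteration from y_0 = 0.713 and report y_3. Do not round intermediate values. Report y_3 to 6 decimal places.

y_1 = g(0.713000) = 0.671535
y_2 = g(0.671535) = 0.699966
y_3 = g(0.699966) = 0.680345

0.680345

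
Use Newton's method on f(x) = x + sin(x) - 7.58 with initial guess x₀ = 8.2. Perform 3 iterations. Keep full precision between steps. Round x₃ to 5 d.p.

6.95636

f'(x) = 1 + cos(x)
x_0 = 8.200000: f = 1.560731, f' = 0.660845 → x_1 = 8.200000 - (1.560731)/(0.660845) = 5.838281
x_1 = 5.838281: f = -2.172091, f' = 1.902652 → x_2 = 5.838281 - (-2.172091)/(1.902652) = 6.979893
x_2 = 6.979893: f = 0.041589, f' = 1.766959 → x_3 = 6.979893 - (0.041589)/(1.766959) = 6.956356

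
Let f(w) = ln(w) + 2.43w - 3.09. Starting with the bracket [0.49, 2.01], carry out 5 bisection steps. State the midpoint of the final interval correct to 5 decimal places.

f(0.490000) = -2.612650, f(2.010000) = 2.492435 (opposite signs)
step 1: m = 1.250000, f(m) = 0.170644 > 0 → root in [0.490000, 1.250000]
step 2: m = 0.870000, f(m) = -1.115162 < 0 → root in [0.870000, 1.250000]
step 3: m = 1.060000, f(m) = -0.455931 < 0 → root in [1.060000, 1.250000]
step 4: m = 1.155000, f(m) = -0.139250 < 0 → root in [1.155000, 1.250000]
step 5: m = 1.202500, f(m) = 0.016478 > 0 → root in [1.155000, 1.202500]
Midpoint of [1.155000, 1.202500] = 1.178750

1.17875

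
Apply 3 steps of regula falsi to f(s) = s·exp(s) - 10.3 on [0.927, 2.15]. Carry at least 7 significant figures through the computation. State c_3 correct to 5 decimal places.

1.75041

f(0.927000) = -7.957548, f(2.150000) = 8.157446
step 1: c = 1.530915, f(c) = -3.223496 < 0 → new bracket [1.530915, 2.150000]
step 2: c = 1.706262, f(c) = -0.901339 < 0 → new bracket [1.706262, 2.150000]
step 3: c = 1.750414, f(c) = -0.222899 < 0 → new bracket [1.750414, 2.150000]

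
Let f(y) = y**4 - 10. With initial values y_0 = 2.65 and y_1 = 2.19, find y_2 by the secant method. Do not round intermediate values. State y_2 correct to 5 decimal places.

1.96269

Secant update: y_(k+1) = y_k − f(y_k)·(y_k − y_(k-1))/(f(y_k) − f(y_(k-1))).
f(y_0) = 39.315506, f(y_1) = 13.002575
y_2 = 2.190000 - (13.002575)·(2.190000 - 2.650000)/(13.002575 - (39.315506)) = 1.962690; f(y_2) = 4.839084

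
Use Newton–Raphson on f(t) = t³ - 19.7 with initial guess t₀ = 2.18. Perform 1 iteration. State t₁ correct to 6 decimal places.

f'(t) = 3t²
t_0 = 2.180000: f = -9.339768, f' = 14.257200 → t_1 = 2.180000 - (-9.339768)/(14.257200) = 2.835091

2.835091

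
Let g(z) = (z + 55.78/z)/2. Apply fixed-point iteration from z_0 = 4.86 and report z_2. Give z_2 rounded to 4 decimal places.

7.4986

z_1 = g(4.860000) = 8.168683
z_2 = g(8.168683) = 7.498601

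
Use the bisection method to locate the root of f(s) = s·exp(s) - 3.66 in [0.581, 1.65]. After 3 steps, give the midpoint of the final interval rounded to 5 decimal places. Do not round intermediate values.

f(0.581000) = -2.621273, f(1.650000) = 4.931517 (opposite signs)
step 1: m = 1.115500, f(m) = -0.256505 < 0 → root in [1.115500, 1.650000]
step 2: m = 1.382750, f(m) = 1.851431 > 0 → root in [1.115500, 1.382750]
step 3: m = 1.249125, f(m) = 0.696061 > 0 → root in [1.115500, 1.249125]
Midpoint of [1.115500, 1.249125] = 1.182312

1.18231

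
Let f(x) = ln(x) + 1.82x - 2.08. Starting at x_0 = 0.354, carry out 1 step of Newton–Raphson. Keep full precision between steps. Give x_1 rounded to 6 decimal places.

f'(x) = 1/x + 1.82
x_0 = 0.354000: f = -2.474178, f' = 4.644859 → x_1 = 0.354000 - (-2.474178)/(4.644859) = 0.886670

0.886670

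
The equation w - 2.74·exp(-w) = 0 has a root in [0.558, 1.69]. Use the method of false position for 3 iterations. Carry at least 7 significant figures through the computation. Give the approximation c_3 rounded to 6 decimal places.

1.004976

f(0.558000) = -1.010246, f(1.690000) = 1.184417
step 1: c = 1.079082, f(c) = 0.147735 > 0 → new bracket [0.558000, 1.079082]
step 2: c = 1.012602, f(c) = 0.017236 > 0 → new bracket [0.558000, 1.012602]
step 3: c = 1.004976, f(c) = 0.001990 > 0 → new bracket [0.558000, 1.004976]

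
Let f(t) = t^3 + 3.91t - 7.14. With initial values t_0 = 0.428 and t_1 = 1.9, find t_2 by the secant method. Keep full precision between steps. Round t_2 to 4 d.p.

1.0607

f(t_0) = -5.388117, f(t_1) = 7.148000
t_2 = 1.900000 - (7.148000)·(1.900000 - 0.428000)/(7.148000 - (-5.388117)) = 1.060677; f(t_2) = -1.799456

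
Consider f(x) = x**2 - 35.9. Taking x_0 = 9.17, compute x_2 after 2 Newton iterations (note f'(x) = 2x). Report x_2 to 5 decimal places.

x_0 = 9.170000: f = 48.188900, f' = 18.340000 → x_1 = 9.170000 - (48.188900)/(18.340000) = 6.542470
x_1 = 6.542470: f = 6.903914, f' = 13.084940 → x_2 = 6.542470 - (6.903914)/(13.084940) = 6.014847

6.01485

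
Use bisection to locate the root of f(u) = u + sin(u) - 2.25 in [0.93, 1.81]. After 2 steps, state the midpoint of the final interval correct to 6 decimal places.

1.260000

f(0.930000) = -0.518380, f(1.810000) = 0.531527 (opposite signs)
step 1: m = 1.370000, f(m) = 0.099908 > 0 → root in [0.930000, 1.370000]
step 2: m = 1.150000, f(m) = -0.187236 < 0 → root in [1.150000, 1.370000]
Midpoint of [1.150000, 1.370000] = 1.260000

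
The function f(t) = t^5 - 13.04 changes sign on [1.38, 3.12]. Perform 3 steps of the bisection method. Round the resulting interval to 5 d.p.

[1.59750, 1.81500]

f(1.380000) = -8.035100, f(3.120000) = 282.606655 (opposite signs)
step 1: m = 2.250000, f(m) = 44.625039 > 0 → root in [1.380000, 2.250000]
step 2: m = 1.815000, f(m) = 6.656232 > 0 → root in [1.380000, 1.815000]
step 3: m = 1.597500, f(m) = -2.635904 < 0 → root in [1.597500, 1.815000]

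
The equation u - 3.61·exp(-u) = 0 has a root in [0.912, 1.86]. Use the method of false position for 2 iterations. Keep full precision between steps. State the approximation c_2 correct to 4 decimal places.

f(0.912000) = -0.538209, f(1.860000) = 1.298022
step 1: c = 1.189864, f(c) = 0.091476 > 0 → new bracket [0.912000, 1.189864]
step 2: c = 1.149498, f(c) = 0.005865 > 0 → new bracket [0.912000, 1.149498]

1.1495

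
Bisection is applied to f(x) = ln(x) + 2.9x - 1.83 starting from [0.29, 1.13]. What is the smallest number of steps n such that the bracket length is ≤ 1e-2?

Initial width b − a = 1.13 − 0.29 = 0.840000.
After n steps the width is (b−a)/2^n; need (b−a)/2^n ≤ 1e-2.
So n ≥ log₂(0.840000/1e-2) = log₂(84.0000) ≈ 6.3923.
Hence n = 7.

7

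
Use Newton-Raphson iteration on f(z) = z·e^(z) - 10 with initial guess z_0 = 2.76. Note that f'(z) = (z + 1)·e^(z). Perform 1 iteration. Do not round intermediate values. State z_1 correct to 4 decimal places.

Newton update: z ← z − f(z)/f'(z).
z_0 = 2.760000: f = 33.607567, f' = 59.407409 → z_1 = 2.760000 - (33.607567)/(59.407409) = 2.194287

2.1943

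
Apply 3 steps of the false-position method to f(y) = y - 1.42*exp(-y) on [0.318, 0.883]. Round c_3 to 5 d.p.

False-position update: c = (a·f(b) − b·f(a))/(f(b) − f(a)); replace the endpoint whose sign matches f(c).
f(0.318000) = -0.715196, f(0.883000) = 0.295773
step 1: c = 0.717702, f(c) = 0.024923 > 0 → new bracket [0.318000, 0.717702]
step 2: c = 0.704242, f(c) = 0.002076 > 0 → new bracket [0.318000, 0.704242]
step 3: c = 0.703124, f(c) = 0.000173 > 0 → new bracket [0.318000, 0.703124]

0.70312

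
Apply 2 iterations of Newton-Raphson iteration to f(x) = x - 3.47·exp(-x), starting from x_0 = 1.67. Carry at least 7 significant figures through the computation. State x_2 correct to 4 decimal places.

Newton update: x ← x − f(x)/f'(x).
f'(x) = 1 + 3.47·exp(-x)
x_0 = 1.670000: f = 1.016783, f' = 1.653217 → x_1 = 1.670000 - (1.016783)/(1.653217) = 1.054967
x_1 = 1.054967: f = -0.153300, f' = 2.208267 → x_2 = 1.054967 - (-0.153300)/(2.208267) = 1.124388

1.1244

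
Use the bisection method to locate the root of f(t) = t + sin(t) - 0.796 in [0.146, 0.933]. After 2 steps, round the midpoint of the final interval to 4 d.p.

0.4411

f(0.146000) = -0.504518, f(0.933000) = 0.940410 (opposite signs)
step 1: m = 0.539500, f(m) = 0.257207 > 0 → root in [0.146000, 0.539500]
step 2: m = 0.342750, f(m) = -0.117172 < 0 → root in [0.342750, 0.539500]
Midpoint of [0.342750, 0.539500] = 0.441125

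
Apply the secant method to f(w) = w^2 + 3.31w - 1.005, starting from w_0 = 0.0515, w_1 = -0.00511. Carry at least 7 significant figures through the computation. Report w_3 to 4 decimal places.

Secant update: w_(k+1) = w_k − f(w_k)·(w_k − w_(k-1))/(f(w_k) − f(w_(k-1))).
f(w_0) = -0.831883, f(w_1) = -1.021888
w_2 = -0.005110 - (-1.021888)·(-0.005110 - 0.051500)/(-1.021888 - (-0.831883)) = 0.299350; f(w_2) = 0.075461
w_3 = 0.299350 - (0.075461)·(0.299350 - -0.005110)/(0.075461 - (-1.021888)) = 0.278414; f(w_3) = -0.005936

0.2784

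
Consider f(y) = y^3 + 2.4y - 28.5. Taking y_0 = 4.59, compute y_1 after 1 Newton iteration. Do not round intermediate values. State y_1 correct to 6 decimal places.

f'(y) = 3y^2 + 2.4
y_0 = 4.590000: f = 79.218579, f' = 65.604300 → y_1 = 4.590000 - (79.218579)/(65.604300) = 3.382479

3.382479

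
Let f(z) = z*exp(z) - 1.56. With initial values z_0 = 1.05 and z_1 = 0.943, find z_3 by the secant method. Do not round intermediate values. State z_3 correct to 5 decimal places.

0.74851

f(z_0) = 1.440534, f(z_1) = 0.861316
z_2 = 0.943000 - (0.861316)·(0.943000 - 1.050000)/(0.861316 - (1.440534)) = 0.783888; f(z_2) = 0.156690
z_3 = 0.783888 - (0.156690)·(0.783888 - 0.943000)/(0.156690 - (0.861316)) = 0.748505; f(z_3) = 0.022219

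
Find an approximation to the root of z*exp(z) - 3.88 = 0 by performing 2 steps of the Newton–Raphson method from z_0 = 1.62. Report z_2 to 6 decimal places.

f'(z) = (z+1)*exp(z)
z_0 = 1.620000: f = 4.306006, f' = 13.239097 → z_1 = 1.620000 - (4.306006)/(13.239097) = 1.294751
z_1 = 1.294751: f = 0.845952, f' = 8.376038 → z_2 = 1.294751 - (0.845952)/(8.376038) = 1.193754

1.193754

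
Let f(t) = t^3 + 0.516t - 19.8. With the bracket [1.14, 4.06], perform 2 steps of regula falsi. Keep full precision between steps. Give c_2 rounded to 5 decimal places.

2.32869

f(1.140000) = -17.730216, f(4.060000) = 49.218376
step 1: c = 1.913313, f(c) = -11.808536 < 0 → new bracket [1.913313, 4.060000]
step 2: c = 2.328691, f(c) = -5.970365 < 0 → new bracket [2.328691, 4.060000]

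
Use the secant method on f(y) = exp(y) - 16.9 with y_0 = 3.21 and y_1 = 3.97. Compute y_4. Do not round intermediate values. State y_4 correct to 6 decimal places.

f(y_0) = 7.879086, f(y_1) = 36.084531
y_2 = 3.970000 - (36.084531)·(3.970000 - 3.210000)/(36.084531 - (7.879086)) = 2.997697; f(y_2) = 3.139330
y_3 = 2.997697 - (3.139330)·(2.997697 - 3.970000)/(3.139330 - (36.084531)) = 2.905047; f(y_3) = 1.366095
y_4 = 2.905047 - (1.366095)·(2.905047 - 2.997697)/(1.366095 - (3.139330)) = 2.833669; f(y_4) = 0.107750

2.833669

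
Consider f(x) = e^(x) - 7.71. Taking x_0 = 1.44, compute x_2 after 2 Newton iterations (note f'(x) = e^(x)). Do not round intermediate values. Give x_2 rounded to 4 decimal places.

x_0 = 1.440000: f = -3.489304, f' = 4.220696 → x_1 = 1.440000 - (-3.489304)/(4.220696) = 2.266713
x_1 = 2.266713: f = 1.937637, f' = 9.647637 → x_2 = 2.266713 - (1.937637)/(9.647637) = 2.065872

2.0659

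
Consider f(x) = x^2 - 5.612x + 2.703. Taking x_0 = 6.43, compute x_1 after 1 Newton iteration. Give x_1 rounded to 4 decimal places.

Newton update: x ← x − f(x)/f'(x).
f'(x) = 2x - 5.612
x_0 = 6.430000: f = 7.962740, f' = 7.248000 → x_1 = 6.430000 - (7.962740)/(7.248000) = 5.331388

5.3314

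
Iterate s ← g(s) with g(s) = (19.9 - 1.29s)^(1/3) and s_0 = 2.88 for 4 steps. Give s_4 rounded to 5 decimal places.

2.55141

s_1 = g(2.880000) = 2.529506
s_2 = g(2.529506) = 2.552845
s_3 = g(2.552845) = 2.551304
s_4 = g(2.551304) = 2.551406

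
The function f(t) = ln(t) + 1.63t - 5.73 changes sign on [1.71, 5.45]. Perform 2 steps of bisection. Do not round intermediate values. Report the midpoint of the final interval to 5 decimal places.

f(1.710000) = -2.406207, f(5.450000) = 4.849116 (opposite signs)
step 1: m = 3.580000, f(m) = 1.380763 > 0 → root in [1.710000, 3.580000]
step 2: m = 2.645000, f(m) = -0.445979 < 0 → root in [2.645000, 3.580000]
Midpoint of [2.645000, 3.580000] = 3.112500

3.11250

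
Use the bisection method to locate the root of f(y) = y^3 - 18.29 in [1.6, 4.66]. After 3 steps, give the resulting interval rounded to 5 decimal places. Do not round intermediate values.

f(1.600000) = -14.194000, f(4.660000) = 82.904696 (opposite signs)
step 1: m = 3.130000, f(m) = 12.374297 > 0 → root in [1.600000, 3.130000]
step 2: m = 2.365000, f(m) = -5.062023 < 0 → root in [2.365000, 3.130000]
step 3: m = 2.747500, f(m) = 2.450208 > 0 → root in [2.365000, 2.747500]

[2.36500, 2.74750]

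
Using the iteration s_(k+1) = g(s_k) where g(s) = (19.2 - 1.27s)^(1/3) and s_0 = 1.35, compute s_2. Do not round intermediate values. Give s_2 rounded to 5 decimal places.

s_1 = g(1.350000) = 2.595530
s_2 = g(2.595530) = 2.514775

2.51478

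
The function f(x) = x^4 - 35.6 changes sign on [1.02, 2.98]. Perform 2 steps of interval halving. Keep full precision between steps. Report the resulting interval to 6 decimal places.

f(1.020000) = -34.517568, f(2.980000) = 43.261504 (opposite signs)
step 1: m = 2.000000, f(m) = -19.600000 < 0 → root in [2.000000, 2.980000]
step 2: m = 2.490000, f(m) = 2.841240 > 0 → root in [2.000000, 2.490000]

[2.000000, 2.490000]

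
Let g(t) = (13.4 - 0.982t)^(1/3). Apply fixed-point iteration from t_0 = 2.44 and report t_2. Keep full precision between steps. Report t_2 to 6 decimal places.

2.238429

t_1 = g(2.440000) = 2.224244
t_2 = g(2.224244) = 2.238429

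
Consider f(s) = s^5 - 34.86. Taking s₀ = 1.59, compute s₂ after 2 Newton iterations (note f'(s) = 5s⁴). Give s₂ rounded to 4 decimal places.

2.1140

s_0 = 1.590000: f = -24.697850, f' = 31.956448 → s_1 = 1.590000 - (-24.697850)/(31.956448) = 2.362860
s_1 = 2.362860: f = 38.792864, f' = 155.855350 → s_2 = 2.362860 - (38.792864)/(155.855350) = 2.113957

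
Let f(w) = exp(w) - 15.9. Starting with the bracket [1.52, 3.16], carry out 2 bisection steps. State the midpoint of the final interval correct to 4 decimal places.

f(1.520000) = -11.327775, f(3.160000) = 7.670596 (opposite signs)
step 1: m = 2.340000, f(m) = -5.518763 < 0 → root in [2.340000, 3.160000]
step 2: m = 2.750000, f(m) = -0.257368 < 0 → root in [2.750000, 3.160000]
Midpoint of [2.750000, 3.160000] = 2.955000

2.9550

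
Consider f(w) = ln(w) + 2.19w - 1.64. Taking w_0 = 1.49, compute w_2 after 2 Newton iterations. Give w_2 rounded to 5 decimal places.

f'(w) = 1/w + 2.19
w_0 = 1.490000: f = 2.021876, f' = 2.861141 → w_1 = 1.490000 - (2.021876)/(2.861141) = 0.783332
w_1 = 0.783332: f = -0.168701, f' = 3.466598 → w_2 = 0.783332 - (-0.168701)/(3.466598) = 0.831997

0.83200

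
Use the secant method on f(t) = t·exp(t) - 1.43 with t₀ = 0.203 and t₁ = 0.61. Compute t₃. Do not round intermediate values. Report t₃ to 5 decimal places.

0.70228

Secant update: t_(k+1) = t_k − f(t_k)·(t_k − t_(k-1))/(f(t_k) − f(t_(k-1))).
f(t_0) = -1.181310, f(t_1) = -0.307337
t_2 = 0.610000 - (-0.307337)·(0.610000 - 0.203000)/(-0.307337 - (-1.181310)) = 0.753123; f(t_2) = 0.169350
t_3 = 0.753123 - (0.169350)·(0.753123 - 0.610000)/(0.169350 - (-0.307337)) = 0.702277; f(t_3) = -0.012565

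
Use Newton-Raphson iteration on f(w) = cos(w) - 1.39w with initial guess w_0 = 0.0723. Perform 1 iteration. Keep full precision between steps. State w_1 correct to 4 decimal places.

Newton update: w ← w − f(w)/f'(w).
f'(w) = -sin(w) - 1.39
w_0 = 0.072300: f = 0.896890, f' = -1.462237 → w_1 = 0.072300 - (0.896890)/(-1.462237) = 0.685669

0.6857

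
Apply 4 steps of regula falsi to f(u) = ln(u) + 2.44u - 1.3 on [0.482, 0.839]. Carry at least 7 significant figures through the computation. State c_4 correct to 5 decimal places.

False-position update: c = (a·f(b) − b·f(a))/(f(b) − f(a)); replace the endpoint whose sign matches f(c).
f(0.482000) = -0.853731, f(0.839000) = 0.571615
step 1: c = 0.695830, f(c) = 0.035176 > 0 → new bracket [0.482000, 0.695830]
step 2: c = 0.687368, f(c) = 0.002294 > 0 → new bracket [0.482000, 0.687368]
step 3: c = 0.686818, f(c) = 0.000150 > 0 → new bracket [0.482000, 0.686818]
step 4: c = 0.686782, f(c) = 0.000010 > 0 → new bracket [0.482000, 0.686782]

0.68678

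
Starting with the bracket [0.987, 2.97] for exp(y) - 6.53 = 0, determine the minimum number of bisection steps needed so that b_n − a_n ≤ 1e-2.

8

Initial width b − a = 2.97 − 0.987 = 1.983000.
After n steps the width is (b−a)/2^n; need (b−a)/2^n ≤ 1e-2.
So n ≥ log₂(1.983000/1e-2) = log₂(198.3000) ≈ 7.6315.
Hence n = 8.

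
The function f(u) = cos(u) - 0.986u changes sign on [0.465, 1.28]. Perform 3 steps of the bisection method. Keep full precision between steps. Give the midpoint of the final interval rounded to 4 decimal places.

0.7197

f(0.465000) = 0.435332, f(1.280000) = -0.975365 (opposite signs)
step 1: m = 0.872500, f(m) = -0.217371 < 0 → root in [0.465000, 0.872500]
step 2: m = 0.668750, f(m) = 0.125210 > 0 → root in [0.668750, 0.872500]
step 3: m = 0.770625, f(m) = -0.042361 < 0 → root in [0.668750, 0.770625]
Midpoint of [0.668750, 0.770625] = 0.719688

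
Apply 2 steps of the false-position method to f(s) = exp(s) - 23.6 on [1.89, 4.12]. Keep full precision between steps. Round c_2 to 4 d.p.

f(1.890000) = -16.980631, f(4.120000) = 37.959242
step 1: c = 2.579241, f(c) = -10.412876 < 0 → new bracket [2.579241, 4.120000]
step 2: c = 2.910914, f(c) = -5.226415 < 0 → new bracket [2.910914, 4.120000]

2.9109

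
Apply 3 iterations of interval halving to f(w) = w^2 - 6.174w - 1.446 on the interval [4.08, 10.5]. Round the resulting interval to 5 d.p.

[5.68500, 6.48750]

f(4.080000) = -9.989520, f(10.500000) = 43.977000 (opposite signs)
step 1: m = 7.290000, f(m) = 6.689640 > 0 → root in [4.080000, 7.290000]
step 2: m = 5.685000, f(m) = -4.225965 < 0 → root in [5.685000, 7.290000]
step 3: m = 6.487500, f(m) = 0.587831 > 0 → root in [5.685000, 6.487500]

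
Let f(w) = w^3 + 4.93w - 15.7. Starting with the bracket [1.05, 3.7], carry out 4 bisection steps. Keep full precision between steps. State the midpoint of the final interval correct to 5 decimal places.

1.79531

f(1.050000) = -9.365875, f(3.700000) = 53.194000 (opposite signs)
step 1: m = 2.375000, f(m) = 9.405234 > 0 → root in [1.050000, 2.375000]
step 2: m = 1.712500, f(m) = -2.235201 < 0 → root in [1.712500, 2.375000]
step 3: m = 2.043750, f(m) = 2.912256 > 0 → root in [1.712500, 2.043750]
step 4: m = 1.878125, f(m) = 0.183967 > 0 → root in [1.712500, 1.878125]
Midpoint of [1.712500, 1.878125] = 1.795313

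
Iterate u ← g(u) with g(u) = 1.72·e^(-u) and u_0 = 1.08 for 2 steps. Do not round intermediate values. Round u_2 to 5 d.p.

0.95908

u_1 = g(1.080000) = 0.584104
u_2 = g(0.584104) = 0.959081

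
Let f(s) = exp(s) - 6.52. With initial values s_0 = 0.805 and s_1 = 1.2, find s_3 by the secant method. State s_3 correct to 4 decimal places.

f(s_0) = -4.283304, f(s_1) = -3.199883
s_2 = 1.200000 - (-3.199883)·(1.200000 - 0.805000)/(-3.199883 - (-4.283304)) = 2.366633; f(s_2) = 4.141433
s_3 = 2.366633 - (4.141433)·(2.366633 - 1.200000)/(4.141433 - (-3.199883)) = 1.708504; f(s_3) = -0.999304

1.7085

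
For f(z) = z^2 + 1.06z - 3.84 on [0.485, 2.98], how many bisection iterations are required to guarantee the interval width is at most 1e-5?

18

Initial width b − a = 2.98 − 0.485 = 2.495000.
After n steps the width is (b−a)/2^n; need (b−a)/2^n ≤ 1e-5.
So n ≥ log₂(2.495000/1e-5) = log₂(249500.0000) ≈ 17.9287.
Hence n = 18.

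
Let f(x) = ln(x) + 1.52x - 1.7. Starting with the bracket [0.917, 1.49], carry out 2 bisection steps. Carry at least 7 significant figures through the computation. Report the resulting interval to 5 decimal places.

[1.06025, 1.20350]

f(0.917000) = -0.392808, f(1.490000) = 0.963576 (opposite signs)
step 1: m = 1.203500, f(m) = 0.314554 > 0 → root in [0.917000, 1.203500]
step 2: m = 1.060250, f(m) = -0.029915 < 0 → root in [1.060250, 1.203500]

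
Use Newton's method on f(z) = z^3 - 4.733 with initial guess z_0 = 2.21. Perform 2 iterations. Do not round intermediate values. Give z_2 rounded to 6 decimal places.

Newton update: z ← z − f(z)/f'(z).
f'(z) = 3z^2
z_0 = 2.210000: f = 6.060861, f' = 14.652300 → z_1 = 2.210000 - (6.060861)/(14.652300) = 1.796354
z_1 = 1.796354: f = 1.063635, f' = 9.680666 → z_2 = 1.796354 - (1.063635)/(9.680666) = 1.686482

1.686482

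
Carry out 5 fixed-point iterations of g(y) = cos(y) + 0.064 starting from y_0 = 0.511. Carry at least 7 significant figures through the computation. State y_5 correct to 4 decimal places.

0.8161

y_1 = g(0.511000) = 0.936256
y_2 = g(0.936256) = 0.656807
y_3 = g(0.656807) = 0.855946
y_4 = g(0.855946) = 0.719505
y_5 = g(0.719505) = 0.816132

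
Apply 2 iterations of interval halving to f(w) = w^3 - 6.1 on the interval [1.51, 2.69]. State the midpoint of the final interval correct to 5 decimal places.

f(1.510000) = -2.657049, f(2.690000) = 13.365109 (opposite signs)
step 1: m = 2.100000, f(m) = 3.161000 > 0 → root in [1.510000, 2.100000]
step 2: m = 1.805000, f(m) = -0.219265 < 0 → root in [1.805000, 2.100000]
Midpoint of [1.805000, 2.100000] = 1.952500

1.95250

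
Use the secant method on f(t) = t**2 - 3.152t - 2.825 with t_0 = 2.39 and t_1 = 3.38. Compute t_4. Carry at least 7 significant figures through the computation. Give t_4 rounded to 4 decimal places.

3.8782

Secant update: t_(k+1) = t_k − f(t_k)·(t_k − t_(k-1))/(f(t_k) − f(t_(k-1))).
f(t_0) = -4.646180, f(t_1) = -2.054360
t_2 = 3.380000 - (-2.054360)·(3.380000 - 2.390000)/(-2.054360 - (-4.646180)) = 4.164706; f(t_2) = 1.392622
t_3 = 4.164706 - (1.392622)·(4.164706 - 3.380000)/(1.392622 - (-2.054360)) = 3.847675; f(t_3) = -0.148267
t_4 = 3.847675 - (-0.148267)·(3.847675 - 4.164706)/(-0.148267 - (1.392622)) = 3.878181; f(t_4) = -0.008741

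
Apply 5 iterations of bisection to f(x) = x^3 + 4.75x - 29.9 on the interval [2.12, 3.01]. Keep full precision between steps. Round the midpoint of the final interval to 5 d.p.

f(2.120000) = -10.301872, f(3.010000) = 11.668401 (opposite signs)
step 1: m = 2.565000, f(m) = -0.840538 < 0 → root in [2.565000, 3.010000]
step 2: m = 2.787500, f(m) = 4.999936 > 0 → root in [2.565000, 2.787500]
step 3: m = 2.676250, f(m) = 1.980331 > 0 → root in [2.565000, 2.676250]
step 4: m = 2.620625, f(m) = 0.545571 > 0 → root in [2.565000, 2.620625]
step 5: m = 2.592812, f(m) = -0.153501 < 0 → root in [2.592812, 2.620625]
Midpoint of [2.592812, 2.620625] = 2.606719

2.60672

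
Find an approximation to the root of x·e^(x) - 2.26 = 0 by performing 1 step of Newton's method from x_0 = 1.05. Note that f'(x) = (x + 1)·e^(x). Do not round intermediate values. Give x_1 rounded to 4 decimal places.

Newton update: x ← x − f(x)/f'(x).
x_0 = 1.050000: f = 0.740534, f' = 5.858185 → x_1 = 1.050000 - (0.740534)/(5.858185) = 0.923590

0.9236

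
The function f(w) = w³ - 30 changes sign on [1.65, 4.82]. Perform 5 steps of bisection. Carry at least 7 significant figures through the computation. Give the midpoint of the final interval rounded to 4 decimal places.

f(1.650000) = -25.507875, f(4.820000) = 81.980168 (opposite signs)
step 1: m = 3.235000, f(m) = 3.855003 > 0 → root in [1.650000, 3.235000]
step 2: m = 2.442500, f(m) = -15.428518 < 0 → root in [2.442500, 3.235000]
step 3: m = 2.838750, f(m) = -7.123929 < 0 → root in [2.838750, 3.235000]
step 4: m = 3.036875, f(m) = -1.992087 < 0 → root in [3.036875, 3.235000]
step 5: m = 3.135938, f(m) = 0.839136 > 0 → root in [3.036875, 3.135938]
Midpoint of [3.036875, 3.135938] = 3.086406

3.0864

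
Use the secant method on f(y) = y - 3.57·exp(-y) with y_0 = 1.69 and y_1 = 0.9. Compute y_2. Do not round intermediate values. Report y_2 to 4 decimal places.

1.1753

f(y_0) = 1.031265, f(y_1) = -0.551454
y_2 = 0.900000 - (-0.551454)·(0.900000 - 1.690000)/(-0.551454 - (1.031265)) = 1.175253; f(y_2) = 0.073048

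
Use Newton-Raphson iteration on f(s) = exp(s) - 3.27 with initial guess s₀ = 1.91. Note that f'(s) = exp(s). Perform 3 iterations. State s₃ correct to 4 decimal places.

1.1850

Newton update: s ← s − f(s)/f'(s).
s_0 = 1.910000: f = 3.483089, f' = 6.753089 → s_1 = 1.910000 - (3.483089)/(6.753089) = 1.394223
s_1 = 1.394223: f = 0.761840, f' = 4.031840 → s_2 = 1.394223 - (0.761840)/(4.031840) = 1.205267
s_2 = 1.205267: f = 0.067650, f' = 3.337650 → s_3 = 1.205267 - (0.067650)/(3.337650) = 1.184998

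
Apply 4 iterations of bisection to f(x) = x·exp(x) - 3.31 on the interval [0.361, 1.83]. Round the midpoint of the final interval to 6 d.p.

1.141406

f(0.361000) = -2.792050, f(1.830000) = 8.098013 (opposite signs)
step 1: m = 1.095500, f(m) = -0.033713 < 0 → root in [1.095500, 1.830000]
step 2: m = 1.462750, f(m) = 3.005887 > 0 → root in [1.095500, 1.462750]
step 3: m = 1.279125, f(m) = 1.286528 > 0 → root in [1.095500, 1.279125]
step 4: m = 1.187312, f(m) = 0.582318 > 0 → root in [1.095500, 1.187312]
Midpoint of [1.095500, 1.187312] = 1.141406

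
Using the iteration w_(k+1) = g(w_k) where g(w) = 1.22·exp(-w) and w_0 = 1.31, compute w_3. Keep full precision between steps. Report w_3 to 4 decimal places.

0.5071

w_1 = g(1.310000) = 0.329180
w_2 = g(0.329180) = 0.877806
w_3 = g(0.877806) = 0.507147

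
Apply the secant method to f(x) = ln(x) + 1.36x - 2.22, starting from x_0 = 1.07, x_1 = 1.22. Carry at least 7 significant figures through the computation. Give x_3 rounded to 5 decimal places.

1.38996

f(x_0) = -0.697141, f(x_1) = -0.361949
x_2 = 1.220000 - (-0.361949)·(1.220000 - 1.070000)/(-0.361949 - (-0.697141)) = 1.381974; f(x_2) = -0.017003
x_3 = 1.381974 - (-0.017003)·(1.381974 - 1.220000)/(-0.017003 - (-0.361949)) = 1.389958; f(x_3) = -0.000384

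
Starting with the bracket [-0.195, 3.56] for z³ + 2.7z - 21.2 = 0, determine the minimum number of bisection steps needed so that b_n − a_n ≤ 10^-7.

26

Initial width b − a = 3.56 − -0.195 = 3.755000.
After n steps the width is (b−a)/2^n; need (b−a)/2^n ≤ 10^-7.
So n ≥ log₂(3.755000/10^-7) = log₂(37550000.0000) ≈ 25.1623.
Hence n = 26.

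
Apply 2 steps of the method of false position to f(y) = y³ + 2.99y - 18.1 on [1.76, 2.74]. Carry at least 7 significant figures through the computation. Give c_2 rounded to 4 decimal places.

False-position update: c = (a·f(b) − b·f(a))/(f(b) − f(a)); replace the endpoint whose sign matches f(c).
f(1.760000) = -7.385824, f(2.740000) = 10.663424
step 1: c = 2.161020, f(c) = -1.546573 < 0 → new bracket [2.161020, 2.740000]
step 2: c = 2.234356, f(c) = -0.264594 < 0 → new bracket [2.234356, 2.740000]

2.2344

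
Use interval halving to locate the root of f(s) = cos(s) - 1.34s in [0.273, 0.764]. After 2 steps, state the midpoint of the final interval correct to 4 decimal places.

f(0.273000) = 0.597146, f(0.764000) = -0.301685 (opposite signs)
step 1: m = 0.518500, f(m) = 0.173774 > 0 → root in [0.518500, 0.764000]
step 2: m = 0.641250, f(m) = -0.057926 < 0 → root in [0.518500, 0.641250]
Midpoint of [0.518500, 0.641250] = 0.579875

0.5799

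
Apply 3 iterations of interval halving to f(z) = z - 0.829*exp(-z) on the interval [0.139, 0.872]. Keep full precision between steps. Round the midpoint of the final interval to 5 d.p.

f(0.139000) = -0.582419, f(0.872000) = 0.525383 (opposite signs)
step 1: m = 0.505500, f(m) = 0.005444 > 0 → root in [0.139000, 0.505500]
step 2: m = 0.322250, f(m) = -0.278375 < 0 → root in [0.322250, 0.505500]
step 3: m = 0.413875, f(m) = -0.134163 < 0 → root in [0.413875, 0.505500]
Midpoint of [0.413875, 0.505500] = 0.459688

0.45969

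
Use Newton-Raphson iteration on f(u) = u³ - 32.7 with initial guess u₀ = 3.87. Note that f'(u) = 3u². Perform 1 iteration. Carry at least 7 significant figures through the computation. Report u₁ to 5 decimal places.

u_0 = 3.870000: f = 25.260603, f' = 44.930700 → u_1 = 3.870000 - (25.260603)/(44.930700) = 3.307787

3.30779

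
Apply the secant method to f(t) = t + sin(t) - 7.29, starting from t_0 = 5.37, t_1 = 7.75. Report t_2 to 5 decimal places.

f(t_0) = -2.711455, f(t_1) = 1.454599
t_2 = 7.750000 - (1.454599)·(7.750000 - 5.370000)/(1.454599 - (-2.711455)) = 6.919011; f(t_2) = 0.222853

6.91901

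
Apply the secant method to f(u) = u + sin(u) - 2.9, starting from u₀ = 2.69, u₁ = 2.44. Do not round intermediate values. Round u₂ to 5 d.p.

1.30831

Secant update: u_(k+1) = u_k − f(u_k)·(u_k − u_(k-1))/(f(u_k) − f(u_(k-1))).
f(u_0) = 0.226399, f(u_1) = 0.185435
u_2 = 2.440000 - (0.185435)·(2.440000 - 2.690000)/(0.185435 - (0.226399)) = 1.308307; f(u_2) = -0.625945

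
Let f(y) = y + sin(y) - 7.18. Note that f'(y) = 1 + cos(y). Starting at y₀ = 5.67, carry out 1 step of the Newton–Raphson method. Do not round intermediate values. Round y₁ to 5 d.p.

y_0 = 5.670000: f = -2.085475, f' = 1.817819 → y_1 = 5.670000 - (-2.085475)/(1.817819) = 6.817240

6.81724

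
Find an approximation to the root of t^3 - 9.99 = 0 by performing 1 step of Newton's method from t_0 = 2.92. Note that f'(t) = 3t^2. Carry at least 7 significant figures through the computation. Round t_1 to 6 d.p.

t_0 = 2.920000: f = 14.907088, f' = 25.579200 → t_1 = 2.920000 - (14.907088)/(25.579200) = 2.337218

2.337218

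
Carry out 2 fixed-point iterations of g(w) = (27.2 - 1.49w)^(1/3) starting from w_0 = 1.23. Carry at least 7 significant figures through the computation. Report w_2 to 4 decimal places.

w_1 = g(1.230000) = 2.938268
w_2 = g(2.938268) = 2.836511

2.8365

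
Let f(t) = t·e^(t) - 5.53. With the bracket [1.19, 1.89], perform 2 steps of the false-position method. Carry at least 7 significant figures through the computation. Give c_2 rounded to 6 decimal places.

1.364887

False-position update: c = (a·f(b) − b·f(a))/(f(b) − f(a)); replace the endpoint whose sign matches f(c).
f(1.190000) = -1.618373, f(1.890000) = 6.980607
step 1: c = 1.321744, f(c) = -0.573521 < 0 → new bracket [1.321744, 1.890000]
step 2: c = 1.364887, f(c) = -0.186088 < 0 → new bracket [1.364887, 1.890000]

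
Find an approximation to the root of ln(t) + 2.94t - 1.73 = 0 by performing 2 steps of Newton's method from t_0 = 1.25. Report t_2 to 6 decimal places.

Newton update: t ← t − f(t)/f'(t).
f'(t) = 1/t + 2.94
t_0 = 1.250000: f = 2.168144, f' = 3.740000 → t_1 = 1.250000 - (2.168144)/(3.740000) = 0.670282
t_1 = 0.670282: f = -0.159426, f' = 4.431908 → t_2 = 0.670282 - (-0.159426)/(4.431908) = 0.706255

0.706255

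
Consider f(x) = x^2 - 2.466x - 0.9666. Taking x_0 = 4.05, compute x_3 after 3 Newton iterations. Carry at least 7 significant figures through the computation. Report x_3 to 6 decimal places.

f'(x) = 2x - 2.466
x_0 = 4.050000: f = 5.448600, f' = 5.634000 → x_1 = 4.050000 - (5.448600)/(5.634000) = 3.082907
x_1 = 3.082907: f = 0.935268, f' = 3.699815 → x_2 = 3.082907 - (0.935268)/(3.699815) = 2.830119
x_2 = 2.830119: f = 0.063902, f' = 3.194239 → x_3 = 2.830119 - (0.063902)/(3.194239) = 2.810114

2.810114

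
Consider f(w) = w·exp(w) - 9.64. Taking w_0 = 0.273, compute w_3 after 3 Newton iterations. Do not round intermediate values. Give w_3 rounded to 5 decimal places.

f'(w) = (w + 1)·exp(w)
w_0 = 0.273000: f = -9.281305, f' = 1.672595 → w_1 = 0.273000 - (-9.281305)/(1.672595) = 5.822045
w_1 = 5.822045: f = 1956.242922, f' = 2303.544838 → w_2 = 5.822045 - (1956.242922)/(2303.544838) = 4.972814
w_2 = 4.972814: f = 708.596865, f' = 862.669559 → w_3 = 4.972814 - (708.596865)/(862.669559) = 4.151414

4.15141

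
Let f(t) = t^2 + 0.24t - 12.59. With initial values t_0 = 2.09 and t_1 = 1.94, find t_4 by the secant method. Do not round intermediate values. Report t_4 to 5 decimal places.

3.42307

f(t_0) = -7.720300, f(t_1) = -8.360800
t_2 = 1.940000 - (-8.360800)·(1.940000 - 2.090000)/(-8.360800 - (-7.720300)) = 3.898033; f(t_2) = 3.540187
t_3 = 3.898033 - (3.540187)·(3.898033 - 1.940000)/(3.540187 - (-8.360800)) = 3.315577; f(t_3) = -0.801213
t_4 = 3.315577 - (-0.801213)·(3.315577 - 3.898033)/(-0.801213 - (3.540187)) = 3.423070; f(t_4) = -0.051055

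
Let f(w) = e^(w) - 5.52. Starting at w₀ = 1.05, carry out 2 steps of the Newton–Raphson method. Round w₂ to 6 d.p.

Newton update: w ← w − f(w)/f'(w).
f'(w) = e^(w)
w_0 = 1.050000: f = -2.662349, f' = 2.857651 → w_1 = 1.050000 - (-2.662349)/(2.857651) = 1.981656
w_1 = 1.981656: f = 1.734750, f' = 7.254750 → w_2 = 1.981656 - (1.734750)/(7.254750) = 1.742537

1.742537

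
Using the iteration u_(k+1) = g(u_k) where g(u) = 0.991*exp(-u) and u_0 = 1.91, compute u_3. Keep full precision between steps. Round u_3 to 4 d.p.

0.4211

u_1 = g(1.910000) = 0.146748
u_2 = g(0.146748) = 0.855740
u_3 = g(0.855740) = 0.421144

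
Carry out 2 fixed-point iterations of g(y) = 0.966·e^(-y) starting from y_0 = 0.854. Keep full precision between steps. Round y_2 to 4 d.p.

0.6403

y_1 = g(0.854000) = 0.411235
y_2 = g(0.411235) = 0.640295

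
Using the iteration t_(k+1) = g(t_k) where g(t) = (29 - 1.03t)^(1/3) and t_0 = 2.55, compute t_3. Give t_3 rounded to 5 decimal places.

2.96064

t_1 = g(2.550000) = 2.976614
t_2 = g(2.976614) = 2.959991
t_3 = g(2.959991) = 2.960642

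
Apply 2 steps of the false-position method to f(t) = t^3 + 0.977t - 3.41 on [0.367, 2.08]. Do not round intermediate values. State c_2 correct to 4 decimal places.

1.1027

f(0.367000) = -3.002010, f(2.080000) = 7.621072
step 1: c = 0.851082, f(c) = -1.962020 < 0 → new bracket [0.851082, 2.080000]
step 2: c = 1.102688, f(c) = -0.991893 < 0 → new bracket [1.102688, 2.080000]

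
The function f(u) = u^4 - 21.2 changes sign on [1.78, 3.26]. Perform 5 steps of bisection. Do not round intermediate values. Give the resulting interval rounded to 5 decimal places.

[2.10375, 2.15000]

f(1.780000) = -11.161241, f(3.260000) = 91.745882 (opposite signs)
step 1: m = 2.520000, f(m) = 19.127580 > 0 → root in [1.780000, 2.520000]
step 2: m = 2.150000, f(m) = 0.167506 > 0 → root in [1.780000, 2.150000]
step 3: m = 1.965000, f(m) = -6.290941 < 0 → root in [1.965000, 2.150000]
step 4: m = 2.057500, f(m) = -3.279118 < 0 → root in [2.057500, 2.150000]
step 5: m = 2.103750, f(m) = -1.612612 < 0 → root in [2.103750, 2.150000]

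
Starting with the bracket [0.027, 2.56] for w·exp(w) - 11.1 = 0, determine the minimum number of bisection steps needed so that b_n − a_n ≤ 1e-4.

15

Initial width b − a = 2.56 − 0.027 = 2.533000.
After n steps the width is (b−a)/2^n; need (b−a)/2^n ≤ 1e-4.
So n ≥ log₂(2.533000/1e-4) = log₂(25330.0000) ≈ 14.6286.
Hence n = 15.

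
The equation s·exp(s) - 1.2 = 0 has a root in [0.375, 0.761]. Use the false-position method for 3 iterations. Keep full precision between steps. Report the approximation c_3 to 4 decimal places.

f(0.375000) = -0.654378, f(0.761000) = 0.428856
step 1: c = 0.608181, f(c) = -0.082718 < 0 → new bracket [0.608181, 0.761000]
step 2: c = 0.632891, f(c) = -0.008237 < 0 → new bracket [0.632891, 0.761000]
step 3: c = 0.635305, f(c) = -0.000799 < 0 → new bracket [0.635305, 0.761000]

0.6353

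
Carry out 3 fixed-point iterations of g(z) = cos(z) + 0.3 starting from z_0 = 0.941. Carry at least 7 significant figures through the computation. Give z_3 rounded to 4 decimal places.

z_1 = g(0.941000) = 0.888980
z_2 = g(0.888980) = 0.930204
z_3 = g(0.930204) = 0.897670

0.8977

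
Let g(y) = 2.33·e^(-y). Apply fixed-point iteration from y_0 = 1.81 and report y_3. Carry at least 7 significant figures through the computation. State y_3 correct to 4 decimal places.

0.4745

y_1 = g(1.810000) = 0.381314
y_2 = g(0.381314) = 1.591305
y_3 = g(1.591305) = 0.474527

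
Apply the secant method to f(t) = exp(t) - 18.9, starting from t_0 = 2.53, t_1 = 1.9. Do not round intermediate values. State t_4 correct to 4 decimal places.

2.9185

Secant update: t_(k+1) = t_k − f(t_k)·(t_k − t_(k-1))/(f(t_k) − f(t_(k-1))).
f(t_0) = -6.346494, f(t_1) = -12.214106
t_2 = 1.900000 - (-12.214106)·(1.900000 - 2.530000)/(-12.214106 - (-6.346494)) = 3.211417; f(t_2) = 5.914226
t_3 = 3.211417 - (5.914226)·(3.211417 - 1.900000)/(5.914226 - (-12.214106)) = 2.783578; f(t_3) = -2.723209
t_4 = 2.783578 - (-2.723209)·(2.783578 - 3.211417)/(-2.723209 - (5.914226)) = 2.918467; f(t_4) = -0.387119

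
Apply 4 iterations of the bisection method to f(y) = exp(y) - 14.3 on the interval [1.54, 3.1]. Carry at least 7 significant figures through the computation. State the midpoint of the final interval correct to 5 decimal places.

f(1.540000) = -9.635410, f(3.100000) = 7.897951 (opposite signs)
step 1: m = 2.320000, f(m) = -4.124326 < 0 → root in [2.320000, 3.100000]
step 2: m = 2.710000, f(m) = 0.729276 > 0 → root in [2.320000, 2.710000]
step 3: m = 2.515000, f(m) = -1.933391 < 0 → root in [2.515000, 2.710000]
step 4: m = 2.612500, f(m) = -0.666909 < 0 → root in [2.612500, 2.710000]
Midpoint of [2.612500, 2.710000] = 2.661250

2.66125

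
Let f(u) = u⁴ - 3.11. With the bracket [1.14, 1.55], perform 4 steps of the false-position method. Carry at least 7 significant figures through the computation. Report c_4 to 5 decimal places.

1.32749

f(1.140000) = -1.421040, f(1.550000) = 2.662006
step 1: c = 1.282694, f(c) = -0.402975 < 0 → new bracket [1.282694, 1.550000]
step 2: c = 1.317839, f(c) = -0.093878 < 0 → new bracket [1.317839, 1.550000]
step 3: c = 1.325747, f(c) = -0.020823 < 0 → new bracket [1.325747, 1.550000]
step 4: c = 1.327488, f(c) = -0.004568 < 0 → new bracket [1.327488, 1.550000]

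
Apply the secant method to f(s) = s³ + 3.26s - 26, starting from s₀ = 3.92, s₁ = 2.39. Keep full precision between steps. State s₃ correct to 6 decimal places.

2.603090

f(s_0) = 47.015488, f(s_1) = -4.556681
s_2 = 2.390000 - (-4.556681)·(2.390000 - 3.920000)/(-4.556681 - (47.015488)) = 2.525184; f(s_2) = -1.665932
s_3 = 2.525184 - (-1.665932)·(2.525184 - 2.390000)/(-1.665932 - (-4.556681)) = 2.603090; f(s_3) = 0.124811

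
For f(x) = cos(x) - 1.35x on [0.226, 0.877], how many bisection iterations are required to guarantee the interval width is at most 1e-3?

10

Initial width b − a = 0.877 − 0.226 = 0.651000.
After n steps the width is (b−a)/2^n; need (b−a)/2^n ≤ 1e-3.
So n ≥ log₂(0.651000/1e-3) = log₂(651.0000) ≈ 9.3465.
Hence n = 10.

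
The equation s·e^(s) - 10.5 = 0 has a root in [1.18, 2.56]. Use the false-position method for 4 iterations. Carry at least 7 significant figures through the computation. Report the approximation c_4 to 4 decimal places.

False-position update: c = (a·f(b) − b·f(a))/(f(b) − f(a)); replace the endpoint whose sign matches f(c).
f(1.180000) = -6.659838, f(2.560000) = 22.615692
step 1: c = 1.493934, f(c) = -3.845146 < 0 → new bracket [1.493934, 2.560000]
step 2: c = 1.648849, f(c) = -1.924356 < 0 → new bracket [1.648849, 2.560000]
step 3: c = 1.720298, f(c) = -0.890076 < 0 → new bracket [1.720298, 2.560000]
step 4: c = 1.752095, f(c) = -0.396247 < 0 → new bracket [1.752095, 2.560000]

1.7521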